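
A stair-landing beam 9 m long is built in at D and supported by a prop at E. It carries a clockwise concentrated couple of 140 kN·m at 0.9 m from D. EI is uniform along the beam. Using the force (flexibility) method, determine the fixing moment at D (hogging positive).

M_D = 100.1 kN·m

Choose R_E as the redundant. The primary structure is the cantilever fixed at D.
Downward deflection at the released point E due to the loads:
  clockwise couple 140 at a = 0.9: M₀a(2L − a)/(2EI) = 1077/EI
Tip deflection under a unit load at E: L³/(3EI) = 243/EI.
The prop prevents deflection at E: R_E = δ_0/δ_{EE} = 1077/243 = 4.433 kN.
Moment equilibrium about D: M_D = Σ(load moments about D) − R_E·L = 140 − 4.433×9 = 100.1 kN·m.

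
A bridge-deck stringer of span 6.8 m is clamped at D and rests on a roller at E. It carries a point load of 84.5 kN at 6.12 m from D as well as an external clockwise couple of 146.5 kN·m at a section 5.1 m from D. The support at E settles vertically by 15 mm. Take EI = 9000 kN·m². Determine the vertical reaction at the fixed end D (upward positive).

Release the roller at E. Primary structure: cantilever fixed at D.
Downward deflection at the released point E due to the loads:
  point load 84.5 at a = 6.12: Pa²(3L − a)/(6EI) = 7532/EI
  clockwise couple 146.5 at a = 5.1: M₀a(2L − a)/(2EI) = 3175/EI
  δ_0 = 10708/EI
Tip deflection under a unit load at E: L³/(3EI) = 104.8/EI.
With EI = 9000 kN·m²: δ_0 = 1.1898 m and δ_{EE} = 0.011646 m/kN.
Compatibility — the beam at E must follow the support down by 0.015 m: δ_0 − R_E·δ_{EE} = 0.015, so R_E = (1.1898 − 0.015)/0.011646 = 100.9 kN.
Vertical equilibrium: R_D = ΣP − R_E = 84.5 − 100.9 = -16.38 kN.

R_D = -16.38 kN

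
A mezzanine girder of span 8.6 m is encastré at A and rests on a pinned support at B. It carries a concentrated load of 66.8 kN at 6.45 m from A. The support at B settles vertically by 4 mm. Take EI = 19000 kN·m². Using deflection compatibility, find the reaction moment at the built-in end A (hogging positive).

M_A = 70.4 kN·m

Remove the prop at B; the released (primary) structure is a cantilever built in at A.
Downward deflection at the released point B due to the loads:
  point load 66.8 at a = 6.45: Pa²(3L − a)/(6EI) = 8962/EI
Tip deflection under a unit load at B: L³/(3EI) = 212/EI.
With EI = 19000 kN·m²: δ_0 = 0.47171 m and δ_{BB} = 0.011159 m/kN.
Compatibility — the beam at B must follow the support down by 0.004 m: δ_0 − R_B·δ_{BB} = 0.004, so R_B = (0.47171 − 0.004)/0.011159 = 41.91 kN.
Moment equilibrium about A: M_A = Σ(load moments about A) − R_B·L = 430.9 − 41.91×8.6 = 70.4 kN·m.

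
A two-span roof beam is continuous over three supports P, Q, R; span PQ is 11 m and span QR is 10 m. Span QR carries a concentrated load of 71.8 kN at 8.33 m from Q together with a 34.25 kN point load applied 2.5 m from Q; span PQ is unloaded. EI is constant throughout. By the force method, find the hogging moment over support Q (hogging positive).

M_Q = 54.51 kN·m

Release continuity at Q by inserting a hinge; the redundant is the internal moment M_Q. The primary structure is two simply-supported spans PQ and QR.
Discontinuity in slope at Q on the released structure — sum the simple-span end rotations:
  span QR: point load 71.8 at a = 8.33: Pab(L + b)/(6LEI) = 194.3/EI
  span QR: point load 34.25 at a = 2.5: Pab(L + b)/(6LEI) = 187.3/EI
  relative rotation θ_0 = (0 + 381.6)/EI = 381.6/EI
A unit hogging moment at Q produces rotation L₁/(3EI) + L₂/(3EI) = 7/EI.
Compatibility: M_Q·(L₁+L₂)/(3EI) = θ_0, giving M_Q = 54.51 kN·m (hogging).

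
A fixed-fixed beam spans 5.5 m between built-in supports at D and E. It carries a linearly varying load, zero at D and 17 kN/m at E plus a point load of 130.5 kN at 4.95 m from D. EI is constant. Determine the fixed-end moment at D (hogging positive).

Take the two fixed-end moments M_D, M_E as redundants; the released structure is the simple span DE.
Simple-span end rotations at D and E under the given loads:
  at D: triangular load, peak 17: 7w₀L³/(360EI) = 55/EI
  at E: triangular load, peak 17: w₀L³/(45EI) = 62.85/EI
  at D: point load 130.5 at a = 4.95: Pab(L + b)/(6LEI) = 65.14/EI
  at E: point load 130.5 at a = 4.95: Pab(L + a)/(6LEI) = 112.5/EI
  θ_D0 = 120.1/EI,  θ_E0 = 175.4/EI
Flexibility coefficients: a unit moment at one end gives L/(3EI) there and L/(6EI) at the far end, so f₁₁ = f₂₂ = 1.833/EI and f₁₂ = f₂₁ = 0.9167/EI.
Compatibility — zero rotation at each built-in end:
  1.833 M_D + 0.9167 M_E = 120.1
  0.9167 M_D + 1.833 M_E = 175.4
Solving the pair gives M_D = 23.6 kN·m and M_E = 83.85 kN·m (hogging).

M_D = 23.6 kN·m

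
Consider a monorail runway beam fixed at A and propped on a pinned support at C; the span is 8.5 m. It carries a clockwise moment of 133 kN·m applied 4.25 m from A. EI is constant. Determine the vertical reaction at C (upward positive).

Take the reaction at C as the redundant and release it; the primary structure is a cantilever fixed at A.
Deflection at C on the released cantilever, summing each load's contribution:
  clockwise couple 133 at a = 4.25: M₀a(2L − a)/(2EI) = 3603/EI
Flexibility coefficient — unit upward force at C: δ_{CC} = L³/(3EI) = 204.7/EI.
Compatibility at C: δ_0 − R_C·δ_{CC} = 0, so R_C = 3603/204.7 = 17.6 kN.

R_C = 17.6 kN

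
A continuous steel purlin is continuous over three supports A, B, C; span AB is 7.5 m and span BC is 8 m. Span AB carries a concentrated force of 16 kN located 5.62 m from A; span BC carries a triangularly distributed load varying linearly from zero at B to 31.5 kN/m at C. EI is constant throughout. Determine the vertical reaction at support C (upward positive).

R_C = 75.22 kN

Insert a hinge at B; M_B is the redundant, and each span becomes simply supported.
End slopes at the hinge B, treating each span as simply supported:
  span AB: point load 16 at a = 5.62: Pab(L + a)/(6LEI) = 49.29/EI
  span BC: triangular load, peak 31.5: 7w₀L³/(360EI) = 313.6/EI
  relative rotation θ_0 = (49.29 + 313.6)/EI = 362.9/EI
A unit hogging moment at B produces rotation L₁/(3EI) + L₂/(3EI) = 5.167/EI.
Slope continuity at B: θ_0 = M_B·5.167/EI, so M_B = 362.9/5.167 = 70.24 kN·m (hogging).
Span BC, ΣM about C: R_B^{BC}·8 = 336 + 70.24, so R_B^{BC} = 50.78 kN and R_C = 126 − 50.78 = 75.22 kN.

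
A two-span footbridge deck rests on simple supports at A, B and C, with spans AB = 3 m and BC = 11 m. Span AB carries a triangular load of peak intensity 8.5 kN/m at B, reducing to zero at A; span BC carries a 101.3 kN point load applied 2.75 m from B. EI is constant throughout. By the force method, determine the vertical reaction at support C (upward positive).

Insert a hinge at B; M_B is the redundant, and each span becomes simply supported.
Discontinuity in slope at B on the released structure — sum the simple-span end rotations:
  span AB: triangular load, peak 8.5: w₀L³/(45EI) = 5.1/EI
  span BC: point load 101.3 at a = 2.75: Pab(L + b)/(6LEI) = 670.3/EI
  relative rotation θ_0 = (5.1 + 670.3)/EI = 675.4/EI
A unit hogging moment at B produces rotation L₁/(3EI) + L₂/(3EI) = 4.667/EI.
Slope continuity at B: θ_0 = M_B·4.667/EI, so M_B = 675.4/4.667 = 144.7 kN·m (hogging).
Span BC, ΣM about C: R_B^{BC}·11 = 835.7 + 144.7, so R_B^{BC} = 89.13 kN and R_C = 101.3 − 89.13 = 12.17 kN.

R_C = 12.17 kN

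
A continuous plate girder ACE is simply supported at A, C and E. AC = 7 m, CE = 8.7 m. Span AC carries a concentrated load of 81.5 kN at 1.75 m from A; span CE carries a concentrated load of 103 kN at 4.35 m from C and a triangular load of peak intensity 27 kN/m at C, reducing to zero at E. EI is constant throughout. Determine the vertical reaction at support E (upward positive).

R_E = 67.84 kN

Insert a hinge at C; M_C is the redundant, and each span becomes simply supported.
Rotations at C on the released spans (each span's end-slope, ×1/EI):
  span AC: point load 81.5 at a = 1.75: Pab(L + a)/(6LEI) = 156/EI
  span CE: point load 103 at a = 4.35: Pab(L + b)/(6LEI) = 487.3/EI
  span CE: triangular load, peak 27: w₀L³/(45EI) = 395.1/EI
  relative rotation θ_0 = (156 + 882.4)/EI = 1038/EI
A unit hogging moment at C produces rotation L₁/(3EI) + L₂/(3EI) = 5.233/EI.
Slope continuity at C: θ_0 = M_C·5.233/EI, so M_C = 1038/5.233 = 198.4 kN·m (hogging).
Span CE, ΣM about E: R_C^{CE}·8.7 = 1129 + 198.4, so R_C^{CE} = 152.6 kN and R_E = 220.4 − 152.6 = 67.84 kN.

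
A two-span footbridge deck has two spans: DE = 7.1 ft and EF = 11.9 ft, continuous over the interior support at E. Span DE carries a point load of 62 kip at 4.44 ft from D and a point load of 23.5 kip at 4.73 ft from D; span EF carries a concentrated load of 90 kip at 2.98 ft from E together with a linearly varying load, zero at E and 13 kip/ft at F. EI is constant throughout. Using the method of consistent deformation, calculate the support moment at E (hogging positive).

M_E = 220.3 kip·ft

Take M_E as the redundant. Released structure: two simple spans DE and EF with a hinge at E.
Discontinuity in slope at E on the released structure — sum the simple-span end rotations:
  span DE: point load 62 at a = 4.44: Pab(L + a)/(6LEI) = 198.4/EI
  span DE: point load 23.5 at a = 4.73: Pab(L + a)/(6LEI) = 73.16/EI
  span EF: point load 90 at a = 2.98: Pab(L + b)/(6LEI) = 697.6/EI
  span EF: triangular load, peak 13: 7w₀L³/(360EI) = 426/EI
  relative rotation θ_0 = (271.5 + 1124)/EI = 1395/EI
A unit hogging moment at E produces rotation L₁/(3EI) + L₂/(3EI) = 6.333/EI.
Slope continuity at E: θ_0 = M_E·6.333/EI, so M_E = 1395/6.333 = 220.3 kip·ft (hogging).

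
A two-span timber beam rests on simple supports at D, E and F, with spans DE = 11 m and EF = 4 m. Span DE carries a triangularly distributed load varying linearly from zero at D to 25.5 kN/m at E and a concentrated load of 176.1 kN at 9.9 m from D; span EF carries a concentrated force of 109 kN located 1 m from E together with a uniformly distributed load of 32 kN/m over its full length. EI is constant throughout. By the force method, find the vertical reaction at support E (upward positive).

Release continuity at E by inserting a hinge; the redundant is the internal moment M_E. The primary structure is two simply-supported spans DE and EF.
Discontinuity in slope at E on the released structure — sum the simple-span end rotations:
  span DE: triangular load, peak 25.5: w₀L³/(45EI) = 754.2/EI
  span DE: point load 176.1 at a = 9.9: Pab(L + a)/(6LEI) = 607.3/EI
  span EF: point load 109 at a = 1: Pab(L + b)/(6LEI) = 95.38/EI
  span EF: UDL 32: wL³/(24EI) = 85.33/EI
  relative rotation θ_0 = (1362 + 180.7)/EI = 1542/EI
A unit hogging moment at E produces rotation L₁/(3EI) + L₂/(3EI) = 5/EI.
Slope continuity at E: θ_0 = M_E·5/EI, so M_E = 1542/5 = 308.4 kN·m (hogging).
Span DE, ΣM about D with M_E applied at E: R_E^{DE}·11 = 2772 + 308.4, so R_E^{DE} = 280 kN and R_D = 316.4 − 280 = 36.32 kN.
Span EF, ΣM about F: R_E^{EF}·4 = 583 + 308.4, so R_E^{EF} = 222.9 kN and R_F = 237 − 222.9 = 14.14 kN.
R_E = 280 + 222.9 = 502.9 kN.

R_E = 502.9 kN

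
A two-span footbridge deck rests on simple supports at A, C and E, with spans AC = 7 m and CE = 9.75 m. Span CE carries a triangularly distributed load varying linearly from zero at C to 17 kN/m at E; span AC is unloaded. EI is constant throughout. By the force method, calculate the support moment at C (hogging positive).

Take M_C as the redundant. Released structure: two simple spans AC and CE with a hinge at C.
Rotations at C on the released spans (each span's end-slope, ×1/EI):
  span CE: triangular load, peak 17: 7w₀L³/(360EI) = 306.4/EI
  relative rotation θ_0 = (0 + 306.4)/EI = 306.4/EI
A unit hogging moment at C produces rotation L₁/(3EI) + L₂/(3EI) = 5.583/EI.
Slope continuity at C: θ_0 = M_C·5.583/EI, so M_C = 306.4/5.583 = 54.87 kN·m (hogging).

M_C = 54.87 kN·m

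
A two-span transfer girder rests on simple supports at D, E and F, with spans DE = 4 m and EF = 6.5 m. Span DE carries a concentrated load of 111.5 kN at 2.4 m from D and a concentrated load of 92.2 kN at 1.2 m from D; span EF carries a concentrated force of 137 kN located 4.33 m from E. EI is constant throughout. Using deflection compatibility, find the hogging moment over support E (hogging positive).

Take M_E as the redundant. Released structure: two simple spans DE and EF with a hinge at E.
Rotations at E on the released spans (each span's end-slope, ×1/EI):
  span DE: point load 111.5 at a = 2.4: Pab(L + a)/(6LEI) = 114.2/EI
  span DE: point load 92.2 at a = 1.2: Pab(L + a)/(6LEI) = 67.12/EI
  span EF: point load 137 at a = 4.33: Pab(L + b)/(6LEI) = 286.2/EI
  relative rotation θ_0 = (181.3 + 286.2)/EI = 467.5/EI
A unit hogging moment at E produces rotation L₁/(3EI) + L₂/(3EI) = 3.5/EI.
Slope continuity at E: θ_0 = M_E·3.5/EI, so M_E = 467.5/3.5 = 133.6 kN·m (hogging).

M_E = 133.6 kN·m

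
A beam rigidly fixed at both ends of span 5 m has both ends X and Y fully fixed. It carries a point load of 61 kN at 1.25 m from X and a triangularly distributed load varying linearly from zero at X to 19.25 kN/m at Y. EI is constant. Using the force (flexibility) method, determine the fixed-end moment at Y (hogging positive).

Take the two fixed-end moments M_X, M_Y as redundants; the released structure is the simple span XY.
Simple-span end rotations at X and Y under the given loads:
  at X: point load 61 at a = 1.25: Pab(L + b)/(6LEI) = 83.4/EI
  at Y: point load 61 at a = 1.25: Pab(L + a)/(6LEI) = 59.57/EI
  at X: triangular load, peak 19.25: 7w₀L³/(360EI) = 46.79/EI
  at Y: triangular load, peak 19.25: w₀L³/(45EI) = 53.47/EI
  θ_X0 = 130.2/EI,  θ_Y0 = 113/EI
Flexibility coefficients: a unit moment at one end gives L/(3EI) there and L/(6EI) at the far end, so f₁₁ = f₂₂ = 1.667/EI and f₁₂ = f₂₁ = 0.8333/EI.
Compatibility — zero rotation at each built-in end:
  1.667 M_X + 0.8333 M_Y = 130.2
  0.8333 M_X + 1.667 M_Y = 113
Solving the pair gives M_X = 58.93 kN·m and M_Y = 38.36 kN·m (hogging).

M_Y = 38.36 kN·m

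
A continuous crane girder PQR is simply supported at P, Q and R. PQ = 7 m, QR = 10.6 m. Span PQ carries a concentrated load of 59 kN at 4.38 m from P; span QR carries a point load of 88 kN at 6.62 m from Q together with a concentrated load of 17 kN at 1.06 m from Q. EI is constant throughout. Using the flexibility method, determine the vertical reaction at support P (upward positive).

Take M_Q as the redundant. Released structure: two simple spans PQ and QR with a hinge at Q.
Discontinuity in slope at Q on the released structure — sum the simple-span end rotations:
  span PQ: point load 59 at a = 4.38: Pab(L + a)/(6LEI) = 183.5/EI
  span QR: point load 88 at a = 6.62: Pab(L + b)/(6LEI) = 531.5/EI
  span QR: point load 17 at a = 1.06: Pab(L + b)/(6LEI) = 54.44/EI
  relative rotation θ_0 = (183.5 + 586)/EI = 769.4/EI
A unit hogging moment at Q produces rotation L₁/(3EI) + L₂/(3EI) = 5.867/EI.
Compatibility: M_Q·(L₁+L₂)/(3EI) = θ_0, giving M_Q = 131.2 kN·m (hogging).
Span PQ, ΣM about P with M_Q applied at Q: R_Q^{PQ}·7 = 258.4 + 131.2, so R_Q^{PQ} = 55.65 kN and R_P = 59 − 55.65 = 3.347 kN.

R_P = 3.347 kN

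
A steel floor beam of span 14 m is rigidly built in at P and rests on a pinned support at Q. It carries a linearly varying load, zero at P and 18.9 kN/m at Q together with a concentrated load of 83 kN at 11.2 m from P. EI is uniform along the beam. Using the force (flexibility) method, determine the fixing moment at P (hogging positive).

Choose R_Q as the redundant. The primary structure is the cantilever fixed at P.
Free-end deflection of the primary structure under the applied loading (downward +):
  triangular load, peak 18.9 at the free end: 11w₀L⁴/(120EI) = 66556/EI
  point load 83 at a = 11.2: Pa²(3L − a)/(6EI) = 53446/EI
  δ_0 = 120002/EI
Tip deflection under a unit load at Q: L³/(3EI) = 914.7/EI.
Compatibility at Q: δ_0 − R_Q·δ_{QQ} = 0, so R_Q = 120002/914.7 = 131.2 kN.
Moment equilibrium about P: M_P = Σ(load moments about P) − R_Q·L = 2164 − 131.2×14 = 327.6 kN·m.

M_P = 327.6 kN·m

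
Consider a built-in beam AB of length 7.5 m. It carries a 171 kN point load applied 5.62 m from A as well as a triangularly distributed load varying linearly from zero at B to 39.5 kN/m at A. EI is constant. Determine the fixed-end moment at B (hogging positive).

M_B = 254.6 kN·m

Take the two fixed-end moments M_A, M_B as redundants; the released structure is the simple span AB.
On the primary (simply-supported) span, the end slopes from the loading are:
  at A: point load 171 at a = 5.62: Pab(L + b)/(6LEI) = 376.6/EI
  at B: point load 171 at a = 5.62: Pab(L + a)/(6LEI) = 526.8/EI
  at A: triangular load, peak 39.5: w₀L³/(45EI) = 370.3/EI
  at B: triangular load, peak 39.5: 7w₀L³/(360EI) = 324/EI
  θ_A0 = 746.9/EI,  θ_B0 = 850.8/EI
Flexibility coefficients: a unit moment at one end gives L/(3EI) there and L/(6EI) at the far end, so f₁₁ = f₂₂ = 2.5/EI and f₁₂ = f₂₁ = 1.25/EI.
Compatibility — zero rotation at each built-in end:
  2.5 M_A + 1.25 M_B = 746.9
  1.25 M_A + 2.5 M_B = 850.8
Solving the pair gives M_A = 171.5 kN·m and M_B = 254.6 kN·m (hogging).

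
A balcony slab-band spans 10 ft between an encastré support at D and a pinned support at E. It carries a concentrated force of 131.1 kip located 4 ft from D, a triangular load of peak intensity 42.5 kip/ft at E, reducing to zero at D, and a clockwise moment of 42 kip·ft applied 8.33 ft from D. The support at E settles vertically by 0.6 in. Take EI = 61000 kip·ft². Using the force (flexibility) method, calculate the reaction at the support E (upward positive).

R_E = 141.1 kip

Release the roller at E. Primary structure: cantilever fixed at D.
Free-end deflection of the primary structure under the applied loading (downward +):
  point load 131.1 at a = 4: Pa²(3L − a)/(6EI) = 9090/EI
  triangular load, peak 42.5 at the free end: 11w₀L⁴/(120EI) = 38958/EI
  clockwise couple 42 at a = 8.33: M₀a(2L − a)/(2EI) = 2041/EI
  δ_0 = 50089/EI
Flexibility coefficient — unit upward force at E: δ_{EE} = L³/(3EI) = 333.3/EI.
With EI = 61000 kip·ft²: δ_0 = 0.82114 ft and δ_{EE} = 0.005464 ft/kip.
Compatibility — the beam at E must follow the support down by 0.05 ft: δ_0 − R_E·δ_{EE} = 0.05, so R_E = (0.82114 − 0.05)/0.005464 = 141.1 kip.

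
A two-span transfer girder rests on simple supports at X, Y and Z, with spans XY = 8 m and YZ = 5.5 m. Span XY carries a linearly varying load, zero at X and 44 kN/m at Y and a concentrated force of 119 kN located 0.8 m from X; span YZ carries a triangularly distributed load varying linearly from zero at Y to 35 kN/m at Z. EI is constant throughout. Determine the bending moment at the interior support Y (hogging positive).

Release continuity at Y by inserting a hinge; the redundant is the internal moment M_Y. The primary structure is two simply-supported spans XY and YZ.
Rotations at Y on the released spans (each span's end-slope, ×1/EI):
  span XY: triangular load, peak 44: w₀L³/(45EI) = 500.6/EI
  span XY: point load 119 at a = 0.8: Pab(L + a)/(6LEI) = 125.7/EI
  span YZ: triangular load, peak 35: 7w₀L³/(360EI) = 113.2/EI
  relative rotation θ_0 = (626.3 + 113.2)/EI = 739.5/EI
A unit hogging moment at Y produces rotation L₁/(3EI) + L₂/(3EI) = 4.5/EI.
Compatibility: M_Y·(L₁+L₂)/(3EI) = θ_0, giving M_Y = 164.3 kN·m (hogging).

M_Y = 164.3 kN·m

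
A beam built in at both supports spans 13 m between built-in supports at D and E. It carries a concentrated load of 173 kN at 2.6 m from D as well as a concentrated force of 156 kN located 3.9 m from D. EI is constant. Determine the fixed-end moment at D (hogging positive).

Take the two fixed-end moments M_D, M_E as redundants; the released structure is the simple span DE.
On the primary (simply-supported) span, the end slopes from the loading are:
  at D: point load 173 at a = 2.6: Pab(L + b)/(6LEI) = 1403/EI
  at E: point load 173 at a = 2.6: Pab(L + a)/(6LEI) = 935.6/EI
  at D: point load 156 at a = 3.9: Pab(L + b)/(6LEI) = 1569/EI
  at E: point load 156 at a = 3.9: Pab(L + a)/(6LEI) = 1200/EI
  θ_D0 = 2972/EI,  θ_E0 = 2135/EI
Flexibility coefficients: a unit moment at one end gives L/(3EI) there and L/(6EI) at the far end, so f₁₁ = f₂₂ = 4.333/EI and f₁₂ = f₂₁ = 2.167/EI.
Compatibility — zero rotation at each built-in end:
  4.333 M_D + 2.167 M_E = 2972
  2.167 M_D + 4.333 M_E = 2135
Solving the pair gives M_D = 586 kN·m and M_E = 199.7 kN·m (hogging).

M_D = 586 kN·m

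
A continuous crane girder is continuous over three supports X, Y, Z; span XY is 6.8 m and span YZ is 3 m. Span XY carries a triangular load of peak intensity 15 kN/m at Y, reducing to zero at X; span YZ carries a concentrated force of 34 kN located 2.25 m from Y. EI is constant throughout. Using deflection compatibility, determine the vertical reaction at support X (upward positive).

R_X = 11.74 kN

Release continuity at Y by inserting a hinge; the redundant is the internal moment M_Y. The primary structure is two simply-supported spans XY and YZ.
End slopes at the hinge Y, treating each span as simply supported:
  span XY: triangular load, peak 15: w₀L³/(45EI) = 104.8/EI
  span YZ: point load 34 at a = 2.25: Pab(L + b)/(6LEI) = 11.95/EI
  relative rotation θ_0 = (104.8 + 11.95)/EI = 116.8/EI
A unit hogging moment at Y produces rotation L₁/(3EI) + L₂/(3EI) = 3.267/EI.
Compatibility: M_Y·(L₁+L₂)/(3EI) = θ_0, giving M_Y = 35.74 kN·m (hogging).
Span XY, ΣM about X with M_Y applied at Y: R_Y^{XY}·6.8 = 231.2 + 35.74, so R_Y^{XY} = 39.26 kN and R_X = 51 − 39.26 = 11.74 kN.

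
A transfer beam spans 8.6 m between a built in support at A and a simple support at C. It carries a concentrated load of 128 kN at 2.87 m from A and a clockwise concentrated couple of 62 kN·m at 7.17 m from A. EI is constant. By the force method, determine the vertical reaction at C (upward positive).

Choose R_C as the redundant. The primary structure is the cantilever fixed at A.
Free-end deflection of the primary structure under the applied loading (downward +):
  point load 128 at a = 2.87: Pa²(3L − a)/(6EI) = 4029/EI
  clockwise couple 62 at a = 7.17: M₀a(2L − a)/(2EI) = 2229/EI
  δ_0 = 6259/EI
Flexibility coefficient — unit upward force at C: δ_{CC} = L³/(3EI) = 212/EI.
The prop prevents deflection at C: R_C = δ_0/δ_{CC} = 6259/212 = 29.52 kN.

R_C = 29.52 kN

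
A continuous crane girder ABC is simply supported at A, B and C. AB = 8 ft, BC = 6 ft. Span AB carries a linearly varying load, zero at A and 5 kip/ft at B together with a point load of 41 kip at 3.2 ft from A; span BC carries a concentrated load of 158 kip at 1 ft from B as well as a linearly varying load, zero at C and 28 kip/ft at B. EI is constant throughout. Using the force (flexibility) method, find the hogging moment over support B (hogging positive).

Release continuity at B by inserting a hinge; the redundant is the internal moment M_B. The primary structure is two simply-supported spans AB and BC.
End slopes at the hinge B, treating each span as simply supported:
  span AB: triangular load, peak 5: w₀L³/(45EI) = 56.89/EI
  span AB: point load 41 at a = 3.2: Pab(L + a)/(6LEI) = 146.9/EI
  span BC: point load 158 at a = 1: Pab(L + b)/(6LEI) = 241.4/EI
  span BC: triangular load, peak 28: w₀L³/(45EI) = 134.4/EI
  relative rotation θ_0 = (203.8 + 375.8)/EI = 579.6/EI
A unit hogging moment at B produces rotation L₁/(3EI) + L₂/(3EI) = 4.667/EI.
Slope continuity at B: θ_0 = M_B·4.667/EI, so M_B = 579.6/4.667 = 124.2 kip·ft (hogging).

M_B = 124.2 kip·ft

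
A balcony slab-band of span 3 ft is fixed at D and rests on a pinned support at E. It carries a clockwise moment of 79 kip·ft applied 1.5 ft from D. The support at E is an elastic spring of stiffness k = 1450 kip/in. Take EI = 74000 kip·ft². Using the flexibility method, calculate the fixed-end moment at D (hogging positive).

M_D = 18.65 kip·ft

Take the reaction at E as the redundant and release it; the primary structure is a cantilever fixed at D.
Primary-structure tip deflection at E by superposition:
  clockwise couple 79 at a = 1.5: M₀a(2L − a)/(2EI) = 266.6/EI
Tip deflection under a unit load at E: L³/(3EI) = 9/EI.
With EI = 74000 kip·ft²: δ_0 = 0.003603 ft and δ_{EE} = 0.000122 ft/kip.
Compatibility — the spring shortens by R_E/k under the reaction it provides: δ_0 − R_E·δ_{EE} = R_E/k. With 1/k = 1/(1450×12) ft/kip = 0.000057 ft/kip, R_E = δ_0 / (δ_{EE} + 1/k) = 0.003603 / (0.000122 + 0.000057) = 20.12 kip.
Moment equilibrium about D: M_D = Σ(load moments about D) − R_E·L = 79 − 20.12×3 = 18.65 kip·ft.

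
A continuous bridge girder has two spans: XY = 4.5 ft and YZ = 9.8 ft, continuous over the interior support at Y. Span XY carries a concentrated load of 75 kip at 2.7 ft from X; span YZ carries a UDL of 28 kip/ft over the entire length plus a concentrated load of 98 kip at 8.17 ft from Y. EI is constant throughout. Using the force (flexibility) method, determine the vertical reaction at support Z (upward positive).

R_Z = 187.9 kip

Release continuity at Y by inserting a hinge; the redundant is the internal moment M_Y. The primary structure is two simply-supported spans XY and YZ.
Discontinuity in slope at Y on the released structure — sum the simple-span end rotations:
  span XY: point load 75 at a = 2.7: Pab(L + a)/(6LEI) = 97.2/EI
  span YZ: UDL 28: wL³/(24EI) = 1098/EI
  span YZ: point load 98 at a = 8.17: Pab(L + b)/(6LEI) = 253.7/EI
  relative rotation θ_0 = (97.2 + 1352)/EI = 1449/EI
A unit hogging moment at Y produces rotation L₁/(3EI) + L₂/(3EI) = 4.767/EI.
Compatibility: M_Y·(L₁+L₂)/(3EI) = θ_0, giving M_Y = 304 kip·ft (hogging).
Span YZ, ΣM about Z: R_Y^{YZ}·9.8 = 1504 + 304, so R_Y^{YZ} = 184.5 kip and R_Z = 372.4 − 184.5 = 187.9 kip.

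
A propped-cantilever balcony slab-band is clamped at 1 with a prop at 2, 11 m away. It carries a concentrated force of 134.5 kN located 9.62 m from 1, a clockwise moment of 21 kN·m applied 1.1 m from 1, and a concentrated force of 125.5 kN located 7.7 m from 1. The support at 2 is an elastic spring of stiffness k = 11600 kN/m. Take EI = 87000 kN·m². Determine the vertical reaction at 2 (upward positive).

Remove the prop at 2; the released (primary) structure is a cantilever built in at 1.
Free-end deflection of the primary structure under the applied loading (downward +):
  point load 134.5 at a = 9.62: Pa²(3L − a)/(6EI) = 48503/EI
  clockwise couple 21 at a = 1.1: M₀a(2L − a)/(2EI) = 241.4/EI
  point load 125.5 at a = 7.7: Pa²(3L − a)/(6EI) = 31376/EI
  δ_0 = 80120/EI
Flexibility coefficient — unit upward force at 2: δ_{22} = L³/(3EI) = 443.7/EI.
With EI = 87000 kN·m²: δ_0 = 0.92092 m and δ_{22} = 0.0051 m/kN.
Compatibility — the spring shortens by R_2/k under the reaction it provides: δ_0 − R_2·δ_{22} = R_2/k. With 1/k = 0.000086 m/kN, R_2 = δ_0 / (δ_{22} + 1/k) = 0.92092 / (0.0051 + 0.000086) = 177.6 kN.

R_2 = 177.6 kN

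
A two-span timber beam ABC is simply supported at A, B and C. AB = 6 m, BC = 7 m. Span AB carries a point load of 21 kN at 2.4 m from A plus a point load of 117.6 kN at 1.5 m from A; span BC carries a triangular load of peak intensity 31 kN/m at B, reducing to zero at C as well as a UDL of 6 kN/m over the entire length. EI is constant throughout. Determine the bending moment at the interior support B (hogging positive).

M_B = 122.2 kN·m

Take M_B as the redundant. Released structure: two simple spans AB and BC with a hinge at B.
Discontinuity in slope at B on the released structure — sum the simple-span end rotations:
  span AB: point load 21 at a = 2.4: Pab(L + a)/(6LEI) = 42.34/EI
  span AB: point load 117.6 at a = 1.5: Pab(L + a)/(6LEI) = 165.4/EI
  span BC: triangular load, peak 31: w₀L³/(45EI) = 236.3/EI
  span BC: UDL 6: wL³/(24EI) = 85.75/EI
  relative rotation θ_0 = (207.7 + 322)/EI = 529.7/EI
A unit hogging moment at B produces rotation L₁/(3EI) + L₂/(3EI) = 4.333/EI.
Slope continuity at B: θ_0 = M_B·4.333/EI, so M_B = 529.7/4.333 = 122.2 kN·m (hogging).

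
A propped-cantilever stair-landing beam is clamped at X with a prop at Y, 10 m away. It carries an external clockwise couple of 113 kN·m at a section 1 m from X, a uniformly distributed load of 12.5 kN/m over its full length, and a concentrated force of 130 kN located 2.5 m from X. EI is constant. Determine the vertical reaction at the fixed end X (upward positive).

Release the roller at Y. Primary structure: cantilever fixed at X.
Free-end deflection of the primary structure under the applied loading (downward +):
  clockwise couple 113 at a = 1: M₀a(2L − a)/(2EI) = 1074/EI
  UDL 12.5: wL⁴/(8EI) = 15625/EI
  point load 130 at a = 2.5: Pa²(3L − a)/(6EI) = 3724/EI
  δ_0 = 20422/EI
Tip deflection under a unit load at Y: L³/(3EI) = 333.3/EI.
Compatibility at Y: δ_0 − R_Y·δ_{YY} = 0, so R_Y = 20422/333.3 = 61.27 kN.
Vertical equilibrium: R_X = ΣP − R_Y = 255 − 61.27 = 193.7 kN.

R_X = 193.7 kN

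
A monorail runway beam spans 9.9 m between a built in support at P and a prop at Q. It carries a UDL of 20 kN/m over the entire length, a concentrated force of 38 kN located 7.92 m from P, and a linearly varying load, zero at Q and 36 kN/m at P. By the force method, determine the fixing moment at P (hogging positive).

Take the reaction at Q as the redundant and release it; the primary structure is a cantilever fixed at P.
Downward deflection at the released point Q due to the loads:
  UDL 20: wL⁴/(8EI) = 24015/EI
  point load 38 at a = 7.92: Pa²(3L − a)/(6EI) = 8652/EI
  triangular load, peak 36 at the fixed end: w₀L⁴/(30EI) = 11527/EI
  δ_0 = 44195/EI
Flexibility coefficient — unit upward force at Q: δ_{QQ} = L³/(3EI) = 323.4/EI.
The prop prevents deflection at Q: R_Q = δ_0/δ_{QQ} = 44195/323.4 = 136.6 kN.
Moment equilibrium about P: M_P = Σ(load moments about P) − R_Q·L = 1869 − 136.6×9.9 = 516.4 kN·m.

M_P = 516.4 kN·m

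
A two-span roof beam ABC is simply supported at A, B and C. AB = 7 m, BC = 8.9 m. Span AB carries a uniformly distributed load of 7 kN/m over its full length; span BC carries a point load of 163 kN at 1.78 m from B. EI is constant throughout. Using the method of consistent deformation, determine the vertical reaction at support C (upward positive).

Insert a hinge at B; M_B is the redundant, and each span becomes simply supported.
Rotations at B on the released spans (each span's end-slope, ×1/EI):
  span AB: UDL 7: wL³/(24EI) = 100/EI
  span BC: point load 163 at a = 1.78: Pab(L + b)/(6LEI) = 619.7/EI
  relative rotation θ_0 = (100 + 619.7)/EI = 719.8/EI
A unit hogging moment at B produces rotation L₁/(3EI) + L₂/(3EI) = 5.3/EI.
Compatibility: M_B·(L₁+L₂)/(3EI) = θ_0, giving M_B = 135.8 kN·m (hogging).
Span BC, ΣM about C: R_B^{BC}·8.9 = 1161 + 135.8, so R_B^{BC} = 145.7 kN and R_C = 163 − 145.7 = 17.34 kN.

R_C = 17.34 kN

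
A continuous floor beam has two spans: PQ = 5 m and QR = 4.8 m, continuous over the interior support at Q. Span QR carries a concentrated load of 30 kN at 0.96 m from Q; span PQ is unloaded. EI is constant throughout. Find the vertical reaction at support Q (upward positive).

Insert a hinge at Q; M_Q is the redundant, and each span becomes simply supported.
Discontinuity in slope at Q on the released structure — sum the simple-span end rotations:
  span QR: point load 30 at a = 0.96: Pab(L + b)/(6LEI) = 33.18/EI
  relative rotation θ_0 = (0 + 33.18)/EI = 33.18/EI
A unit hogging moment at Q produces rotation L₁/(3EI) + L₂/(3EI) = 3.267/EI.
Compatibility: M_Q·(L₁+L₂)/(3EI) = θ_0, giving M_Q = 10.16 kN·m (hogging).
Span PQ, ΣM about P with M_Q applied at Q: R_Q^{PQ}·5 = 0 + 10.16, so R_Q^{PQ} = 2.031 kN and R_P = 0 − 2.031 = -2.031 kN.
Span QR, ΣM about R: R_Q^{QR}·4.8 = 115.2 + 10.16, so R_Q^{QR} = 26.12 kN and R_R = 30 − 26.12 = 3.884 kN.
R_Q = 2.031 + 26.12 = 28.15 kN.

R_Q = 28.15 kN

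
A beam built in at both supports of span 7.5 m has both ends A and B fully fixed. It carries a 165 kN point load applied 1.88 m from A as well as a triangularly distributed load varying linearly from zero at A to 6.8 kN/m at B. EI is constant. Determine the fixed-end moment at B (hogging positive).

M_B = 77.39 kN·m

Take the two fixed-end moments M_A, M_B as redundants; the released structure is the simple span AB.
On the primary (simply-supported) span, the end slopes from the loading are:
  at A: point load 165 at a = 1.88: Pab(L + b)/(6LEI) = 508.3/EI
  at B: point load 165 at a = 1.88: Pab(L + a)/(6LEI) = 363.4/EI
  at A: triangular load, peak 6.8: 7w₀L³/(360EI) = 55.78/EI
  at B: triangular load, peak 6.8: w₀L³/(45EI) = 63.75/EI
  θ_A0 = 564.1/EI,  θ_B0 = 427.1/EI
Flexibility coefficients: a unit moment at one end gives L/(3EI) there and L/(6EI) at the far end, so f₁₁ = f₂₂ = 2.5/EI and f₁₂ = f₂₁ = 1.25/EI.
Compatibility — zero rotation at each built-in end:
  2.5 M_A + 1.25 M_B = 564.1
  1.25 M_A + 2.5 M_B = 427.1
Solving the pair gives M_A = 186.9 kN·m and M_B = 77.39 kN·m (hogging).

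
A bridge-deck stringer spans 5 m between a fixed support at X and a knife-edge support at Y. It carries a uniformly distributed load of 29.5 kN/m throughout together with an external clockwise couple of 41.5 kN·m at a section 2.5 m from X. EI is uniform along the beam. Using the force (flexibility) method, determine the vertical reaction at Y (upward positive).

R_Y = 64.65 kN

Remove the prop at Y; the released (primary) structure is a cantilever built in at X.
Free-end deflection of the primary structure under the applied loading (downward +):
  UDL 29.5: wL⁴/(8EI) = 2305/EI
  clockwise couple 41.5 at a = 2.5: M₀a(2L − a)/(2EI) = 389.1/EI
  δ_0 = 2694/EI
Tip deflection under a unit load at Y: L³/(3EI) = 41.67/EI.
The prop prevents deflection at Y: R_Y = δ_0/δ_{YY} = 2694/41.67 = 64.65 kN.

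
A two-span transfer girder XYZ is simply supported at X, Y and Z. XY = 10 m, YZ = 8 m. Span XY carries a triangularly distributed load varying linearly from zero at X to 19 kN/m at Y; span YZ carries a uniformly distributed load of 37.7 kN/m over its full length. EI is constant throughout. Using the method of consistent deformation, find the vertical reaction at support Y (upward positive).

R_Y = 260.1 kN

Insert a hinge at Y; M_Y is the redundant, and each span becomes simply supported.
End slopes at the hinge Y, treating each span as simply supported:
  span XY: triangular load, peak 19: w₀L³/(45EI) = 422.2/EI
  span YZ: UDL 37.7: wL³/(24EI) = 804.3/EI
  relative rotation θ_0 = (422.2 + 804.3)/EI = 1226/EI
A unit hogging moment at Y produces rotation L₁/(3EI) + L₂/(3EI) = 6/EI.
Slope continuity at Y: θ_0 = M_Y·6/EI, so M_Y = 1226/6 = 204.4 kN·m (hogging).
Span XY, ΣM about X with M_Y applied at Y: R_Y^{XY}·10 = 633.3 + 204.4, so R_Y^{XY} = 83.77 kN and R_X = 95 − 83.77 = 11.23 kN.
Span YZ, ΣM about Z: R_Y^{YZ}·8 = 1206 + 204.4, so R_Y^{YZ} = 176.4 kN and R_Z = 301.6 − 176.4 = 125.2 kN.
R_Y = 83.77 + 176.4 = 260.1 kN.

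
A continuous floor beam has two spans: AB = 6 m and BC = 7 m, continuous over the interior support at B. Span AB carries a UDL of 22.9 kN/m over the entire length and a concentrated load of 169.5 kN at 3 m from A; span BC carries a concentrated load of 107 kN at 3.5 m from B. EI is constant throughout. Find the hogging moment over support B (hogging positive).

M_B = 211.2 kN·m

Release continuity at B by inserting a hinge; the redundant is the internal moment M_B. The primary structure is two simply-supported spans AB and BC.
Discontinuity in slope at B on the released structure — sum the simple-span end rotations:
  span AB: UDL 22.9: wL³/(24EI) = 206.1/EI
  span AB: point load 169.5 at a = 3: Pab(L + a)/(6LEI) = 381.4/EI
  span BC: point load 107 at a = 3.5: Pab(L + b)/(6LEI) = 327.7/EI
  relative rotation θ_0 = (587.5 + 327.7)/EI = 915.2/EI
A unit hogging moment at B produces rotation L₁/(3EI) + L₂/(3EI) = 4.333/EI.
Compatibility: M_B·(L₁+L₂)/(3EI) = θ_0, giving M_B = 211.2 kN·m (hogging).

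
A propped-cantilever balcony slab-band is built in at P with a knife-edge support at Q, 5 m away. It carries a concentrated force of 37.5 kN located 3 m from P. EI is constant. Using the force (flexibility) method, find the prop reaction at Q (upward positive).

Take the reaction at Q as the redundant and release it; the primary structure is a cantilever fixed at P.
Free-end deflection of the primary structure under the applied loading (downward +):
  point load 37.5 at a = 3: Pa²(3L − a)/(6EI) = 675/EI
Tip deflection under a unit load at Q: L³/(3EI) = 41.67/EI.
The prop prevents deflection at Q: R_Q = δ_0/δ_{QQ} = 675/41.67 = 16.2 kN.

R_Q = 16.2 kN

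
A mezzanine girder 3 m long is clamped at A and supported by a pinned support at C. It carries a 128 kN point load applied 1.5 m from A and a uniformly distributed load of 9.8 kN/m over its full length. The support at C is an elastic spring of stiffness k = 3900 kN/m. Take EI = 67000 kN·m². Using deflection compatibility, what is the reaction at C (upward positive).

Release the roller at C. Primary structure: cantilever fixed at A.
Primary-structure tip deflection at C by superposition:
  point load 128 at a = 1.5: Pa²(3L − a)/(6EI) = 360/EI
  UDL 9.8: wL⁴/(8EI) = 99.22/EI
  δ_0 = 459.2/EI
Tip deflection under a unit load at C: L³/(3EI) = 9/EI.
With EI = 67000 kN·m²: δ_0 = 0.006854 m and δ_{CC} = 0.000134 m/kN.
Compatibility — the spring shortens by R_C/k under the reaction it provides: δ_0 − R_C·δ_{CC} = R_C/k. With 1/k = 0.000256 m/kN, R_C = δ_0 / (δ_{CC} + 1/k) = 0.006854 / (0.000134 + 0.000256) = 17.54 kN.

R_C = 17.54 kN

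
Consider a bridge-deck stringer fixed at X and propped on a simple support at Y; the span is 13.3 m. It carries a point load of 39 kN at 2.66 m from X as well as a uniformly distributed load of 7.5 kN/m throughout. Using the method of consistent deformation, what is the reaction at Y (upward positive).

Take the reaction at Y as the redundant and release it; the primary structure is a cantilever fixed at X.
Free-end deflection of the primary structure under the applied loading (downward +):
  point load 39 at a = 2.66: Pa²(3L − a)/(6EI) = 1713/EI
  UDL 7.5: wL⁴/(8EI) = 29334/EI
  δ_0 = 31047/EI
Flexibility coefficient — unit upward force at Y: δ_{YY} = L³/(3EI) = 784.2/EI.
The prop prevents deflection at Y: R_Y = δ_0/δ_{YY} = 31047/784.2 = 39.59 kN.

R_Y = 39.59 kN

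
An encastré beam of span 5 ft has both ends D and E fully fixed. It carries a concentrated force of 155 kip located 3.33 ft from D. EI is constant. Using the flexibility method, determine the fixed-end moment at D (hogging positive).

M_D = 57.58 kip·ft

Release both end moments; the primary structure is a simply-supported span DE with redundants M_D and M_E.
Simple-span end rotations at D and E under the given loads:
  at D: point load 155 at a = 3.33: Pab(L + b)/(6LEI) = 191.6/EI
  at E: point load 155 at a = 3.33: Pab(L + a)/(6LEI) = 239.3/EI
  θ_D0 = 191.6/EI,  θ_E0 = 239.3/EI
Flexibility coefficients: a unit moment at one end gives L/(3EI) there and L/(6EI) at the far end, so f₁₁ = f₂₂ = 1.667/EI and f₁₂ = f₂₁ = 0.8333/EI.
Compatibility — zero rotation at each built-in end:
  1.667 M_D + 0.8333 M_E = 191.6
  0.8333 M_D + 1.667 M_E = 239.3
Solving the pair gives M_D = 57.58 kip·ft and M_E = 114.8 kip·ft (hogging).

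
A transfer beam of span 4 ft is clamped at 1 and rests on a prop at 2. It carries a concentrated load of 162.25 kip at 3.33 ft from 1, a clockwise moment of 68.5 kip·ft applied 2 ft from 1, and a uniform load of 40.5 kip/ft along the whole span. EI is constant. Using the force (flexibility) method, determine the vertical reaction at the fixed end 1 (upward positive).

R_1 = 122.4 kip

Choose R_2 as the redundant. The primary structure is the cantilever fixed at 1.
Deflection at 2 on the released cantilever, summing each load's contribution:
  point load 162.25 at a = 3.33: Pa²(3L − a)/(6EI) = 2600/EI
  clockwise couple 68.5 at a = 2: M₀a(2L − a)/(2EI) = 411/EI
  UDL 40.5: wL⁴/(8EI) = 1296/EI
  δ_0 = 4307/EI
Tip deflection under a unit load at 2: L³/(3EI) = 21.33/EI.
The prop prevents deflection at 2: R_2 = δ_0/δ_{22} = 4307/21.33 = 201.9 kip.
Vertical equilibrium: R_1 = ΣP − R_2 = 324.2 − 201.9 = 122.4 kip.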